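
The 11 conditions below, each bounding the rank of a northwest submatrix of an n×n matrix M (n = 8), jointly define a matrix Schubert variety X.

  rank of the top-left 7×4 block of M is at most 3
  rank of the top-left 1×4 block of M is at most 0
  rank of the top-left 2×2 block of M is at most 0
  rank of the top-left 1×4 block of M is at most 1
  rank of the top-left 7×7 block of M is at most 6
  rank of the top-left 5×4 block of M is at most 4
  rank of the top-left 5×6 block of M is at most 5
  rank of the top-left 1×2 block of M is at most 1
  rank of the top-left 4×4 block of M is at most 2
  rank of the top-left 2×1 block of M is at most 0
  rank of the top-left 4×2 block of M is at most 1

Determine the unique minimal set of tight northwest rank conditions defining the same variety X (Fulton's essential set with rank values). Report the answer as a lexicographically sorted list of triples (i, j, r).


Rank table r_w(8×8) implied by the 11 constraints:

  i=1: 0 | 0 | 0 | 0 | 1 | 1 | 1 | 1
  i=2: 0 | 0 | 1 | 1 | 2 | 2 | 2 | 2
  i=3: 1 | 1 | 2 | 2 | 3 | 3 | 3 | 3
  i=4: 1 | 1 | 2 | 2 | 3 | 4 | 4 | 4
  i=5: 1 | 2 | 3 | 3 | 4 | 5 | 5 | 5
  i=6: 1 | 2 | 3 | 3 | 4 | 5 | 6 | 6
  i=7: 1 | 2 | 3 | 3 | 4 | 5 | 6 | 7
  i=8: 1 | 2 | 3 | 4 | 5 | 6 | 7 | 8

second differences of R give the permutation w = (5, 3, 1, 6, 2, 7, 8, 4).

Rothe diagram D(w) (10 cells), 5 SE-corners (essential conditions):

[(1, 4, 0), (2, 2, 0), (4, 2, 1), (4, 4, 2), (7, 4, 3)]


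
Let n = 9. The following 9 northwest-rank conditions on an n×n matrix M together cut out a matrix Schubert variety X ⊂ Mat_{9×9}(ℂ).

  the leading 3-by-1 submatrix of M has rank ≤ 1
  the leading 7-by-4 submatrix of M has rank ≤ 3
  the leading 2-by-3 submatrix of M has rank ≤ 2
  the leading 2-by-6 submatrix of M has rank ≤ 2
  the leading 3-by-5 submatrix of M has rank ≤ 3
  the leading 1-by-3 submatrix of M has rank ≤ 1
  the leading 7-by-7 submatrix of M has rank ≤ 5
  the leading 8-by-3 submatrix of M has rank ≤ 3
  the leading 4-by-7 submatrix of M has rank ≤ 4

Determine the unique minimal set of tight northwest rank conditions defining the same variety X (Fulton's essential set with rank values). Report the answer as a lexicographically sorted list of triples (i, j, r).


Rank table r_w(9×9) implied by the 9 constraints:

  R[1]: 1  1  1  1  1  1  1  1  1
  R[2]: 1  2  2  2  2  2  2  2  2
  R[3]: 1  2  3  3  3  3  3  3  3
  R[4]: 1  2  3  3  4  4  4  4  4
  R[5]: 1  2  3  3  4  5  5  5  5
  R[6]: 1  2  3  3  4  5  5  6  6
  R[7]: 1  2  3  3  4  5  5  6  7
  R[8]: 1  2  3  4  5  6  6  7  8
  R[9]: 1  2  3  4  5  6  7  8  9

so w = (1, 2, 3, 5, 6, 8, 9, 4, 7).

D(w) has 6 cells with 2 SE-corners; essential set:

[(7, 4, 3), (7, 7, 5)]


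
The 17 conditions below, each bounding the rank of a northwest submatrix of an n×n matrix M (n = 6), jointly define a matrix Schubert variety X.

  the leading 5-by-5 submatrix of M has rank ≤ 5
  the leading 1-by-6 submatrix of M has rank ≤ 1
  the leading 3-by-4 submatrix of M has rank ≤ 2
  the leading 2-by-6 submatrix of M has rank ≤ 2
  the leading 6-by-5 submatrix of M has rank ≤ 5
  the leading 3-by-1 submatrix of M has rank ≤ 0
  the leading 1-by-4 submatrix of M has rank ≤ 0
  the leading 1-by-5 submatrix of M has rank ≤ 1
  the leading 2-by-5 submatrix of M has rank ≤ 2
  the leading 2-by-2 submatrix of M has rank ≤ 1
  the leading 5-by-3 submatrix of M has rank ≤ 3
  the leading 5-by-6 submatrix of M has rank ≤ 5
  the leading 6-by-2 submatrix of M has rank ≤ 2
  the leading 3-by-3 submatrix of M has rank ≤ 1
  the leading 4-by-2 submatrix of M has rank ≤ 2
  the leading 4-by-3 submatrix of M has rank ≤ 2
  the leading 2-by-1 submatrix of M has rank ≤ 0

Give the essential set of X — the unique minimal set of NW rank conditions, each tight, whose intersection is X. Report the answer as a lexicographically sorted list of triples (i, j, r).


The tightest implied rank at each (i,j), from the 17 conditions:

  row 1: 0 0 0 0 1 1
  row 2: 0 1 1 1 2 2
  row 3: 0 1 1 2 3 3
  row 4: 1 2 2 3 4 4
  row 5: 1 2 3 4 5 5
  row 6: 1 2 3 4 5 6

reading off 1-entries of Δ²R: w = (5, 2, 4, 1, 3, 6).

ℓ(w)=7; the 3 essential cells (i,j,r):

[(1, 4, 0), (3, 1, 0), (3, 3, 1)]


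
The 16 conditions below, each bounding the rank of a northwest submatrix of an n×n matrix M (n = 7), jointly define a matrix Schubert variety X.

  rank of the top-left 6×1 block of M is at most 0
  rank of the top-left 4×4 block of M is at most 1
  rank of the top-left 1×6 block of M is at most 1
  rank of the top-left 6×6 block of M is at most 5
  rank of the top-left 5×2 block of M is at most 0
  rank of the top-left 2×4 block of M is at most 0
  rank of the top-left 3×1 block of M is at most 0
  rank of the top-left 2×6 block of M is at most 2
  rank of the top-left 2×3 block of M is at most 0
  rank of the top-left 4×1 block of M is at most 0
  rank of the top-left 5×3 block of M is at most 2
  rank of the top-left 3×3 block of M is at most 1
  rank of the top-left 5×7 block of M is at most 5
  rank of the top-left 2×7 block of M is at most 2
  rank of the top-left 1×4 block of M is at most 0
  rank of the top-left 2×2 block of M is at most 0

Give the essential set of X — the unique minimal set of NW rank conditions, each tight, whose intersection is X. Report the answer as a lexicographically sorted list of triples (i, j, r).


Propagating the 16 rank bounds to every northwest block:

  R[1]: 0 0 0 0 1 1 1
  R[2]: 0 0 0 0 1 2 2
  R[3]: 0 0 1 1 2 3 3
  R[4]: 0 0 1 1 2 3 4
  R[5]: 0 0 1 2 3 4 5
  R[6]: 0 1 2 3 4 5 6
  R[7]: 1 2 3 4 5 6 7

reading off 1-entries of Δ²R: w = (5, 6, 3, 7, 4, 2, 1).

ℓ(w)=16; the 4 essential cells (i,j,r):

[(2, 4, 0), (4, 4, 1), (5, 2, 0), (6, 1, 0)]


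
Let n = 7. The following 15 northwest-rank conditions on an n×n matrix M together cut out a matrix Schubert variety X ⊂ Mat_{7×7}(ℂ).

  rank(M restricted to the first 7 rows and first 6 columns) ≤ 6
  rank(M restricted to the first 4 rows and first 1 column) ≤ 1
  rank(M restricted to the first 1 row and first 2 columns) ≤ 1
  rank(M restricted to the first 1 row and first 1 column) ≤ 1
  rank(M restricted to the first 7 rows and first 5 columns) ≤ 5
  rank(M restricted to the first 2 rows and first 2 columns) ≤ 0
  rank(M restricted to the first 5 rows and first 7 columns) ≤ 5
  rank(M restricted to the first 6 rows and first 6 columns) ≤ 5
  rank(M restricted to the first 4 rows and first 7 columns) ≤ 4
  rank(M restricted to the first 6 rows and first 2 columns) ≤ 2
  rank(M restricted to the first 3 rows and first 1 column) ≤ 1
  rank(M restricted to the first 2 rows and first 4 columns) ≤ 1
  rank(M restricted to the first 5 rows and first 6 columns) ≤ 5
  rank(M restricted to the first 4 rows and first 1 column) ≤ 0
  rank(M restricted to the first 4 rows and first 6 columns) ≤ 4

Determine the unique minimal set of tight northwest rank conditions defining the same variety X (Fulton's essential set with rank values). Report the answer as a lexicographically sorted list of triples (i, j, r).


Rank table r_w(7×7) implied by the 15 constraints:

  i=1: 0  0  1  1  1  1  1
  i=2: 0  0  1  1  2  2  2
  i=3: 0  1  2  2  3  3  3
  i=4: 0  1  2  3  4  4  4
  i=5: 1  2  3  4  5  5  5
  i=6: 1  2  3  4  5  5  6
  i=7: 1  2  3  4  5  6  7

giving w = (3, 5, 2, 4, 1, 7, 6) via Δ²R.

D(w) has 8 cells with 4 SE-corners; essential set:

[(2, 2, 0), (2, 4, 1), (4, 1, 0), (6, 6, 5)]


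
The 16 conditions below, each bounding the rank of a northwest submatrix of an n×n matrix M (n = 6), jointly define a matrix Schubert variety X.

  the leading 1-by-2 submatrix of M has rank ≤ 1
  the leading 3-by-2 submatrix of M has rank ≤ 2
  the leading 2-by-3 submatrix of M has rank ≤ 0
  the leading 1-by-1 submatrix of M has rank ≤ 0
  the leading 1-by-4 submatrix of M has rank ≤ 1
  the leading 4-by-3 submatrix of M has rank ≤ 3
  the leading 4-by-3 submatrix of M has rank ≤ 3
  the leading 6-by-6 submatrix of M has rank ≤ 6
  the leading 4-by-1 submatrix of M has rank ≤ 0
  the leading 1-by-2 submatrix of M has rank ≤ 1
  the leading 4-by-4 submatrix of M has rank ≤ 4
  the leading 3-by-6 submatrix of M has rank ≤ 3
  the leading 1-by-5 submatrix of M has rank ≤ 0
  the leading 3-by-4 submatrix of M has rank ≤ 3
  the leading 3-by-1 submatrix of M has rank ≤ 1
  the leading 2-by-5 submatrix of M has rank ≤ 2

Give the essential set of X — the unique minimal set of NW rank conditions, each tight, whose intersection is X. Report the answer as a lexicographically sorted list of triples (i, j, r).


Computing R[i][j] = min implied NW-rank bound (n=6, 16 conditions):

  i=1: 0 0 0 0 0 1
  i=2: 0 0 0 1 1 2
  i=3: 0 1 1 2 2 3
  i=4: 0 1 2 3 3 4
  i=5: 1 2 3 4 4 5
  i=6: 1 2 3 4 5 6

the unique w with this rank table is (6, 4, 2, 3, 1, 5).

Fulton essential set (3 of the 10 Rothe cells):

[(1, 5, 0), (2, 3, 0), (4, 1, 0)]


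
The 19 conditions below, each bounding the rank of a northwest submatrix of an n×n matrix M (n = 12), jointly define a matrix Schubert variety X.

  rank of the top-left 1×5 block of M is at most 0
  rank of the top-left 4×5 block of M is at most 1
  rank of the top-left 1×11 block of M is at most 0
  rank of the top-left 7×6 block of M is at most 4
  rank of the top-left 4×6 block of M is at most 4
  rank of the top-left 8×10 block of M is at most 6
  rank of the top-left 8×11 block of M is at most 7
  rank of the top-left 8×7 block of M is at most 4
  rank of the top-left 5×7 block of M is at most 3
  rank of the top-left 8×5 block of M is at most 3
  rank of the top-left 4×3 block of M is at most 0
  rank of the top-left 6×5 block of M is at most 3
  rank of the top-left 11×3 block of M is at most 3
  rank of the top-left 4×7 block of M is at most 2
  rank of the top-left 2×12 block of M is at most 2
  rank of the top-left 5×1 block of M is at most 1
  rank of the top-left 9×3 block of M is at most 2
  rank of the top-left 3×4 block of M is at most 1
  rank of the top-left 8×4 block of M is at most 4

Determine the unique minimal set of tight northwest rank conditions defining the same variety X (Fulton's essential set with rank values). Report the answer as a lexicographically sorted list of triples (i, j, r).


Recovering R(i,j) via the rank-extension bound from the 19 conditions:

  row 1: 0, 0, 0, 0, 0, 0, 0, 0, 0, 0, 0, 1
  row 2: 0, 0, 0, 1, 1, 1, 1, 1, 1, 1, 1, 2
  row 3: 0, 0, 0, 1, 1, 2, 2, 2, 2, 2, 2, 3
  row 4: 0, 0, 0, 1, 1, 2, 2, 3, 3, 3, 3, 4
  row 5: 1, 1, 1, 2, 2, 3, 3, 4, 4, 4, 4, 5
  row 6: 1, 2, 2, 3, 3, 4, 4, 5, 5, 5, 5, 6
  row 7: 1, 2, 2, 3, 3, 4, 4, 5, 6, 6, 6, 7
  row 8: 1, 2, 2, 3, 3, 4, 4, 5, 6, 6, 7, 8
  row 9: 1, 2, 2, 3, 4, 5, 5, 6, 7, 7, 8, 9
  row 10: 1, 2, 3, 4, 5, 6, 6, 7, 8, 8, 9, 10
  row 11: 1, 2, 3, 4, 5, 6, 7, 8, 9, 9, 10, 11
  row 12: 1, 2, 3, 4, 5, 6, 7, 8, 9, 10, 11, 12

second differences of R give the permutation w = (12, 4, 6, 8, 1, 2, 9, 11, 5, 3, 7, 10).

8 SE-corners of the 31-cell Rothe diagram give Ess(w):

[(1, 11, 0), (4, 3, 0), (4, 5, 1), (4, 7, 2), (8, 5, 3), (8, 7, 4), (8, 10, 6), (9, 3, 2)]


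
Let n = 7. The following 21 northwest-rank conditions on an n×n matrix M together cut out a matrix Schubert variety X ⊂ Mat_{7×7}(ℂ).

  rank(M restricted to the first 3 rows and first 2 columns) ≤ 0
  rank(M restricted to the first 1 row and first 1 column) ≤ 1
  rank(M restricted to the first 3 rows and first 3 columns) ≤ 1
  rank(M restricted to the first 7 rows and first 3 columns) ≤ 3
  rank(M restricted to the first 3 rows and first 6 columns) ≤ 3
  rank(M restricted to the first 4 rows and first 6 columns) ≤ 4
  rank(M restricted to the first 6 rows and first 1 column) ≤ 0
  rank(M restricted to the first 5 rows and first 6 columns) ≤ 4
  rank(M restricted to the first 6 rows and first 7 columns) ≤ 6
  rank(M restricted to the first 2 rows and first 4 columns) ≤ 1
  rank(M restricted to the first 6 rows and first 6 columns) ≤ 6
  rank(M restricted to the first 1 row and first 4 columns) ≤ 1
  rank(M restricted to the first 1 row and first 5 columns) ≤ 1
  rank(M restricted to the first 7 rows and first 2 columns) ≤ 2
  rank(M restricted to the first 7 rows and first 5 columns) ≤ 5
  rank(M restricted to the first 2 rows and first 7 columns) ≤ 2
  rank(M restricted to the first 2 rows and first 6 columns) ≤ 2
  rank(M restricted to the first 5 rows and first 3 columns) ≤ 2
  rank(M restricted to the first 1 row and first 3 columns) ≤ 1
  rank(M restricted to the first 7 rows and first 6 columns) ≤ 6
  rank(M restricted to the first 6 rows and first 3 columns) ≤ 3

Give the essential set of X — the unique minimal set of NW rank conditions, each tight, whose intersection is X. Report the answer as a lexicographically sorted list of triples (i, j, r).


Recovering R(i,j) via the rank-extension bound from the 21 conditions:

  i=1: 0 0 1 1 1 1 1
  i=2: 0 0 1 1 2 2 2
  i=3: 0 0 1 2 3 3 3
  i=4: 0 1 2 3 4 4 4
  i=5: 0 1 2 3 4 4 5
  i=6: 0 1 2 3 4 5 6
  i=7: 1 2 3 4 5 6 7

the unique w with this rank table is (3, 5, 4, 2, 7, 6, 1).

Fulton essential set (4 of the 11 Rothe cells):

[(2, 4, 1), (3, 2, 0), (5, 6, 4), (6, 1, 0)]


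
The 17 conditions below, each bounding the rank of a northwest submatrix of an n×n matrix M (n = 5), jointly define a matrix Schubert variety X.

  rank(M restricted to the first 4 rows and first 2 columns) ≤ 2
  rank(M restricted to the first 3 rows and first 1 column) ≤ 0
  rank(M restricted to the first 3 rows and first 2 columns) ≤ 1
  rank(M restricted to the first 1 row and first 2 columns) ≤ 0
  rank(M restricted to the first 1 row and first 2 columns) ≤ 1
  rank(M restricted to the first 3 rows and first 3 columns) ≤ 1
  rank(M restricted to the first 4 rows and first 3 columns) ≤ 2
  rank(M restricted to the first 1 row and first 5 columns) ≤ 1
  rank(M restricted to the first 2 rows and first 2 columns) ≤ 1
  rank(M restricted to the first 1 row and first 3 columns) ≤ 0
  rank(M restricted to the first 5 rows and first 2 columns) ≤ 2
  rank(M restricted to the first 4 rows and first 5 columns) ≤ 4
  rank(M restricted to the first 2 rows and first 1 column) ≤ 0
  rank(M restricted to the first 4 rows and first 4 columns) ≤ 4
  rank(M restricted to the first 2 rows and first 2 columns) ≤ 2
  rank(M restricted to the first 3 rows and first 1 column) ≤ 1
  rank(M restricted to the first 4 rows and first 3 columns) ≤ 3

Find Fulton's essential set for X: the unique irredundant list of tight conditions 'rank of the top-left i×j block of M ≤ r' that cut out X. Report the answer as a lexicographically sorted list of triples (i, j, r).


Recovering R(i,j) via the rank-extension bound from the 17 conditions:

  0, 0, 0, 1, 1
  0, 1, 1, 2, 2
  0, 1, 1, 2, 3
  1, 2, 2, 3, 4
  1, 2, 3, 4, 5

reading off 1-entries of Δ²R: w = (4, 2, 5, 1, 3).

3 SE-corners of the 6-cell Rothe diagram give Ess(w):

[(1, 3, 0), (3, 1, 0), (3, 3, 1)]


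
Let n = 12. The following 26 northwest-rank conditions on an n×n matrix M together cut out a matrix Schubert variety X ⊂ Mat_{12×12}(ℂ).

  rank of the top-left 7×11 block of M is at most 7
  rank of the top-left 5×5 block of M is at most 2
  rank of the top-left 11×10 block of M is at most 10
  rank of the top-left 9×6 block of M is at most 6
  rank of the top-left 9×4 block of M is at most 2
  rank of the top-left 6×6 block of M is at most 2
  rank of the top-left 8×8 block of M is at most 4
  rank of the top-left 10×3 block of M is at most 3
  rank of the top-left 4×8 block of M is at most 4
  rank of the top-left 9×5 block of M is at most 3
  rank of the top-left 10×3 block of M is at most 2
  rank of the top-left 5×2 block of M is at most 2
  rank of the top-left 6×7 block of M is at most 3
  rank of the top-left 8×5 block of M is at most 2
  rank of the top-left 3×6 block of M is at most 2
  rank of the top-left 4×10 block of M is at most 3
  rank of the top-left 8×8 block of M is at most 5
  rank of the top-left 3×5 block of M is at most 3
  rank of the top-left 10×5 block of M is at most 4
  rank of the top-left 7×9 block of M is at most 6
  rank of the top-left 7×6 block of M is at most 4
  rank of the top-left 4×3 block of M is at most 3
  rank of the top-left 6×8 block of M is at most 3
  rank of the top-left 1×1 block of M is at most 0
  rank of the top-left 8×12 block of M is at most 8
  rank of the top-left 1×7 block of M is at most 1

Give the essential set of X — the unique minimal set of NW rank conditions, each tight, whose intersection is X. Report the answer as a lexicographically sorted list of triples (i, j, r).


Computing R[i][j] = min implied NW-rank bound (n=12, 26 conditions):

  0, 1, 1, 1, 1, 1, 1, 1, 1, 1, 1, 1
  1, 2, 2, 2, 2, 2, 2, 2, 2, 2, 2, 2
  1, 2, 2, 2, 2, 2, 3, 3, 3, 3, 3, 3
  1, 2, 2, 2, 2, 2, 3, 3, 3, 3, 4, 4
  1, 2, 2, 2, 2, 2, 3, 3, 4, 4, 5, 5
  1, 2, 2, 2, 2, 2, 3, 3, 4, 5, 6, 6
  1, 2, 2, 2, 2, 3, 4, 4, 5, 6, 7, 7
  1, 2, 2, 2, 2, 3, 4, 4, 5, 6, 7, 8
  1, 2, 2, 2, 3, 4, 5, 5, 6, 7, 8, 9
  1, 2, 2, 3, 4, 5, 6, 6, 7, 8, 9, 10
  1, 2, 3, 4, 5, 6, 7, 7, 8, 9, 10, 11
  1, 2, 3, 4, 5, 6, 7, 8, 9, 10, 11, 12

reading off 1-entries of Δ²R: w = (2, 1, 7, 11, 9, 10, 6, 12, 5, 4, 3, 8).

|D(w)|=32, |Ess(w)|=8:

[(1, 1, 0), (4, 10, 3), (6, 6, 2), (6, 8, 3), (8, 5, 2), (8, 8, 4), (9, 4, 2), (10, 3, 2)]


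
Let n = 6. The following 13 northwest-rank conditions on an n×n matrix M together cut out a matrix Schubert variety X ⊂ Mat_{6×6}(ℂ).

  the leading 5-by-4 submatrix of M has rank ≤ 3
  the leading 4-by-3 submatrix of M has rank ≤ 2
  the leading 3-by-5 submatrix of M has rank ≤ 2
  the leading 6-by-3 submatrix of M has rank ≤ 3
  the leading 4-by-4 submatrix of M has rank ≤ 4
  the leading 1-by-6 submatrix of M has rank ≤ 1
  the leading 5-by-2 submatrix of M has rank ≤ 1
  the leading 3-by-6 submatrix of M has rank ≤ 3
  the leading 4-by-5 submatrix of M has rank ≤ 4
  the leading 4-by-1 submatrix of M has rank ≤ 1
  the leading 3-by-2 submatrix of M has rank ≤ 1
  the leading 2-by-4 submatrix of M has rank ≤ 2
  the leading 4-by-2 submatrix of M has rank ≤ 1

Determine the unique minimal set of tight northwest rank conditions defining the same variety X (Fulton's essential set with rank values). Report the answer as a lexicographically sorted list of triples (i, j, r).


Recovering R(i,j) via the rank-extension bound from the 13 conditions:

  1  1  1  1  1  1
  1  1  2  2  2  2
  1  1  2  2  2  3
  1  1  2  3  3  4
  1  1  2  3  4  5
  1  2  3  4  5  6

second differences of R give the permutation w = (1, 3, 6, 4, 5, 2).

|D(w)|=6, |Ess(w)|=2:

[(3, 5, 2), (5, 2, 1)]


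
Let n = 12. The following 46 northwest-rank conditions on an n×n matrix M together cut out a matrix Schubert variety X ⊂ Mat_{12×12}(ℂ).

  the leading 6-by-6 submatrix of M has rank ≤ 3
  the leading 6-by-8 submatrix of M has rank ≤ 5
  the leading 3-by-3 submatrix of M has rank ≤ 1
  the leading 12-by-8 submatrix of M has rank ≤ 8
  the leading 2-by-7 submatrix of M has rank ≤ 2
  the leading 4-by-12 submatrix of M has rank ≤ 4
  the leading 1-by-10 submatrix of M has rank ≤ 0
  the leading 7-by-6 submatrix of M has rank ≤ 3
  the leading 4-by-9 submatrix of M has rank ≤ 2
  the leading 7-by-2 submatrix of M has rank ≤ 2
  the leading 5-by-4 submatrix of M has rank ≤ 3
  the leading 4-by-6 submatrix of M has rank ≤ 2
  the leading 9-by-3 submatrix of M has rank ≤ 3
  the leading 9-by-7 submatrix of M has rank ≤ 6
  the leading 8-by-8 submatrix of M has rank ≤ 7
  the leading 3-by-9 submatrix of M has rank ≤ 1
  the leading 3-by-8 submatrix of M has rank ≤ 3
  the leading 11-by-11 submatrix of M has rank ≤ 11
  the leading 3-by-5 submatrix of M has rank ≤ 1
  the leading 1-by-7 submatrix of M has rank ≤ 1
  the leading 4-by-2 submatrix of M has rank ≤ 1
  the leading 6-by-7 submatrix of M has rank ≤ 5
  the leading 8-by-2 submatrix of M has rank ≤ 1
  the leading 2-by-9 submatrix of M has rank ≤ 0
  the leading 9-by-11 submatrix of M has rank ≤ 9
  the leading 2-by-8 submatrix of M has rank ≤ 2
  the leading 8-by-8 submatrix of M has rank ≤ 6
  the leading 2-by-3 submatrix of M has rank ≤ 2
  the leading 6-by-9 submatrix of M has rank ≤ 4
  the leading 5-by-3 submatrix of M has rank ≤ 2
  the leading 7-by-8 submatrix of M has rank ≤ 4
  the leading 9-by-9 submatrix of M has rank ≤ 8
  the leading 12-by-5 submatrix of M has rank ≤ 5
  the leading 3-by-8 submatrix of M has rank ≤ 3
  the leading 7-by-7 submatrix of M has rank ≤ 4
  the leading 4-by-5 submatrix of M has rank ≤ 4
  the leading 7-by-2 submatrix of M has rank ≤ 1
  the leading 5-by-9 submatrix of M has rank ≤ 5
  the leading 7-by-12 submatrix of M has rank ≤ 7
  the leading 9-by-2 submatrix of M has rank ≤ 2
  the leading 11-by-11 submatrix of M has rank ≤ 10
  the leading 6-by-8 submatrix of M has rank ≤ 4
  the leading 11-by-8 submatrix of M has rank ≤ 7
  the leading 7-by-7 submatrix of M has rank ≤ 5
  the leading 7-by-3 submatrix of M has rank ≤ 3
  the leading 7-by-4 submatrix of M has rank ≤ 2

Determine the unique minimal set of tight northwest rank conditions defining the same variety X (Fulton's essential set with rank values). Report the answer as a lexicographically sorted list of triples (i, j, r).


The tightest implied rank at each (i,j), from the 46 conditions:

  R[1]: 0 0 0 0 0 0 0 0 0 0 1 1
  R[2]: 0 0 0 0 0 0 0 0 0 1 2 2
  R[3]: 1 1 1 1 1 1 1 1 1 2 3 3
  R[4]: 1 1 2 2 2 2 2 2 2 3 4 4
  R[5]: 1 1 2 2 3 3 3 3 3 4 5 5
  R[6]: 1 1 2 2 3 3 4 4 4 5 6 6
  R[7]: 1 1 2 2 3 3 4 4 5 6 7 7
  R[8]: 1 1 2 3 4 4 5 5 6 7 8 8
  R[9]: 1 2 3 4 5 5 6 6 7 8 9 9
  R[10]: 1 2 3 4 5 6 7 7 8 9 10 10
  R[11]: 1 2 3 4 5 6 7 7 8 9 10 11
  R[12]: 1 2 3 4 5 6 7 8 9 10 11 12

reading off 1-entries of Δ²R: w = (11, 10, 1, 3, 5, 7, 9, 4, 2, 6, 12, 8).

Rothe diagram D(w) (31 cells), 7 SE-corners (essential conditions):

[(1, 10, 0), (2, 9, 0), (7, 4, 2), (7, 6, 3), (7, 8, 4), (8, 2, 1), (11, 8, 7)]


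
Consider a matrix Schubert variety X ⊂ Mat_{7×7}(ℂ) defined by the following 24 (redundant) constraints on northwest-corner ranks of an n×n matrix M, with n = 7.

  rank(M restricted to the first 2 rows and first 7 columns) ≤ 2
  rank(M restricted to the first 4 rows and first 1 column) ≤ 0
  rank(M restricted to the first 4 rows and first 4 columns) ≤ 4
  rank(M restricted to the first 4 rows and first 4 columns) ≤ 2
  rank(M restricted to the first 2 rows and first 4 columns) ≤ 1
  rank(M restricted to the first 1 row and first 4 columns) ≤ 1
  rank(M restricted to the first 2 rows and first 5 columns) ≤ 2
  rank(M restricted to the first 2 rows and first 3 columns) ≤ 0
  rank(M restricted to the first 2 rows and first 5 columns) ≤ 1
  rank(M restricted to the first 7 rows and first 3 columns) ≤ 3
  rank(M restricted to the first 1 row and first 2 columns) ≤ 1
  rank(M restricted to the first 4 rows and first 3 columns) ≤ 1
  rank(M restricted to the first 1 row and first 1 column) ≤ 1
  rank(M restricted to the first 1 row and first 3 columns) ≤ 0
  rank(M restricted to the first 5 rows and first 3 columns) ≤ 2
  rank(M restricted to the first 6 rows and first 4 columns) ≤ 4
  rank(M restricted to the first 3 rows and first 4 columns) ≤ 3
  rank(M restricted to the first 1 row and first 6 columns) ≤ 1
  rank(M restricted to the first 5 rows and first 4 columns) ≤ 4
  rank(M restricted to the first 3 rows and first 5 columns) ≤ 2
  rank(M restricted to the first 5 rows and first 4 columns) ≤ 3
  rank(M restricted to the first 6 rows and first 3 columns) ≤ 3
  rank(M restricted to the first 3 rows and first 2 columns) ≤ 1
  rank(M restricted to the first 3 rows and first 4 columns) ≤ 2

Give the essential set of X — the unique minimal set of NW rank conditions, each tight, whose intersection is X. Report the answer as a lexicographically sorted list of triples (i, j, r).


The tightest implied rank at each (i,j), from the 24 conditions:

  row 1: 0 | 0 | 0 | 1 | 1 | 1 | 1
  row 2: 0 | 0 | 0 | 1 | 1 | 2 | 2
  row 3: 0 | 1 | 1 | 2 | 2 | 3 | 3
  row 4: 0 | 1 | 1 | 2 | 3 | 4 | 4
  row 5: 1 | 2 | 2 | 3 | 4 | 5 | 5
  row 6: 1 | 2 | 3 | 4 | 5 | 6 | 6
  row 7: 1 | 2 | 3 | 4 | 5 | 6 | 7

giving w = (4, 6, 2, 5, 1, 3, 7) via Δ²R.

|D(w)|=10, |Ess(w)|=4:

[(2, 3, 0), (2, 5, 1), (4, 1, 0), (4, 3, 1)]


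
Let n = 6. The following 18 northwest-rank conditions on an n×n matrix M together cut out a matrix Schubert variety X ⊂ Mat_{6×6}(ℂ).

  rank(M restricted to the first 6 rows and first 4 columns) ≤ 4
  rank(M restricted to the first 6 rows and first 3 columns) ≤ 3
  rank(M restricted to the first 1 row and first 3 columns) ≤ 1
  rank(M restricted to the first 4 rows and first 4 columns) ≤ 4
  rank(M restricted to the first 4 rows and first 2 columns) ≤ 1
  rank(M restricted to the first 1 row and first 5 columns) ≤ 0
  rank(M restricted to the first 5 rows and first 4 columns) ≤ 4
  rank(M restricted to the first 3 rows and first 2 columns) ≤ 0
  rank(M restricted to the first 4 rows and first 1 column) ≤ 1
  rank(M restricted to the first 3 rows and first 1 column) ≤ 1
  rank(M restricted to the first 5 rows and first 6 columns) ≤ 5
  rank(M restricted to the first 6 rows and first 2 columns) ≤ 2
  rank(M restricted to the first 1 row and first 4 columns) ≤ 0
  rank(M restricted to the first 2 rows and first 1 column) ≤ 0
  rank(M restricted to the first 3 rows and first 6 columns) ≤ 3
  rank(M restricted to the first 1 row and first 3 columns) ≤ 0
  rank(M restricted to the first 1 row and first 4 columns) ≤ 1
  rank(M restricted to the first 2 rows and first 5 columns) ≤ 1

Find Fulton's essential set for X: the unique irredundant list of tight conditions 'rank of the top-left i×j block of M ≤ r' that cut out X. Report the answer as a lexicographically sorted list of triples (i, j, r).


Rank table r_w(6×6) implied by the 18 constraints:

  i=1: 0 0 0 0 0 1
  i=2: 0 0 1 1 1 2
  i=3: 0 0 1 2 2 3
  i=4: 1 1 2 3 3 4
  i=5: 1 2 3 4 4 5
  i=6: 1 2 3 4 5 6

the unique w with this rank table is (6, 3, 4, 1, 2, 5).

|D(w)|=9, |Ess(w)|=2:

[(1, 5, 0), (3, 2, 0)]


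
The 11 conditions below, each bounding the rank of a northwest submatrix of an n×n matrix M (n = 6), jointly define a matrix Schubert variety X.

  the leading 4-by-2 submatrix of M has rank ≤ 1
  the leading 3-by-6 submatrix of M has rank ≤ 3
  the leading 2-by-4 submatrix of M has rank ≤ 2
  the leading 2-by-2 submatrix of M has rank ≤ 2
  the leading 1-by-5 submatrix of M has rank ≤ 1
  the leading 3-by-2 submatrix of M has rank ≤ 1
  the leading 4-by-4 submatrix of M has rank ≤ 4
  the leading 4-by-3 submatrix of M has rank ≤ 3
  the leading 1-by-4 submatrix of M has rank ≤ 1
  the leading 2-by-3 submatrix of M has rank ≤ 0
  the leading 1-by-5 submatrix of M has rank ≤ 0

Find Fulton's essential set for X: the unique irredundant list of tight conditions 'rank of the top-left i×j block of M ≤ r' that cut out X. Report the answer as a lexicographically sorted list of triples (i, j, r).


The tightest implied rank at each (i,j), from the 11 conditions:

  row 1: 0, 0, 0, 0, 0, 1
  row 2: 0, 0, 0, 1, 1, 2
  row 3: 1, 1, 1, 2, 2, 3
  row 4: 1, 1, 2, 3, 3, 4
  row 5: 1, 2, 3, 4, 4, 5
  row 6: 1, 2, 3, 4, 5, 6

the unique w with this rank table is (6, 4, 1, 3, 2, 5).

D(w) has 9 cells with 3 SE-corners; essential set:

[(1, 5, 0), (2, 3, 0), (4, 2, 1)]


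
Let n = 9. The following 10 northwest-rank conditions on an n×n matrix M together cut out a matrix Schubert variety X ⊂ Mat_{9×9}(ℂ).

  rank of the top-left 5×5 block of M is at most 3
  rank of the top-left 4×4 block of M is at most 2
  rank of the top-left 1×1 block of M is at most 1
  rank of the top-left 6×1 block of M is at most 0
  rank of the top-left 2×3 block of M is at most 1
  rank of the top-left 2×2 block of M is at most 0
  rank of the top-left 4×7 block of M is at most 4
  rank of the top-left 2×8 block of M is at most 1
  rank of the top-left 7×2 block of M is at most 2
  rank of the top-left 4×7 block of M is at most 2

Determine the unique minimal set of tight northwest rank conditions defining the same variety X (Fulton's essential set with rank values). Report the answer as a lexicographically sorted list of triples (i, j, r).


Recovering R(i,j) via the rank-extension bound from the 10 conditions:

  row 1: 0 0 1 1 1 1 1 1 1
  row 2: 0 0 1 1 1 1 1 1 2
  row 3: 0 1 2 2 2 2 2 2 3
  row 4: 0 1 2 2 2 2 2 3 4
  row 5: 0 1 2 3 3 3 3 4 5
  row 6: 0 1 2 3 4 4 4 5 6
  row 7: 1 2 3 4 5 5 5 6 7
  row 8: 1 2 3 4 5 6 6 7 8
  row 9: 1 2 3 4 5 6 7 8 9

so w = (3, 9, 2, 8, 4, 5, 1, 6, 7).

Fulton essential set (4 of the 17 Rothe cells):

[(2, 2, 0), (2, 8, 1), (4, 7, 2), (6, 1, 0)]


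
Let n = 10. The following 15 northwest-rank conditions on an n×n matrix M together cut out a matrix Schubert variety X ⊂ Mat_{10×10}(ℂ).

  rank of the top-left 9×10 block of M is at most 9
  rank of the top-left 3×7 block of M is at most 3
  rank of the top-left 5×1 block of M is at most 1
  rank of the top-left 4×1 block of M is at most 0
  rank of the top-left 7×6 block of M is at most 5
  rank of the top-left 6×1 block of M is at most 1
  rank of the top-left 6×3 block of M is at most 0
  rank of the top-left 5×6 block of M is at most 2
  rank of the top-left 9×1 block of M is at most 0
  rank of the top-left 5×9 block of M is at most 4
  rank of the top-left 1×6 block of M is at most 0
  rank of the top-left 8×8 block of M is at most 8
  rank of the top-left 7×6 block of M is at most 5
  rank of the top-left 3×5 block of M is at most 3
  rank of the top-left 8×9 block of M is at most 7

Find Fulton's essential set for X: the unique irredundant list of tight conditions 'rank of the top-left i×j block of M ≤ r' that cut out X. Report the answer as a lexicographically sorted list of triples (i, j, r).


Rank table r_w(10×10) implied by the 15 constraints:

  R[1]: 0, 0, 0, 0, 0, 0, 1, 1, 1, 1
  R[2]: 0, 0, 0, 1, 1, 1, 2, 2, 2, 2
  R[3]: 0, 0, 0, 1, 2, 2, 3, 3, 3, 3
  R[4]: 0, 0, 0, 1, 2, 2, 3, 4, 4, 4
  R[5]: 0, 0, 0, 1, 2, 2, 3, 4, 4, 5
  R[6]: 0, 0, 0, 1, 2, 3, 4, 5, 5, 6
  R[7]: 0, 1, 1, 2, 3, 4, 5, 6, 6, 7
  R[8]: 0, 1, 2, 3, 4, 5, 6, 7, 7, 8
  R[9]: 0, 1, 2, 3, 4, 5, 6, 7, 8, 9
  R[10]: 1, 2, 3, 4, 5, 6, 7, 8, 9, 10

giving w = (7, 4, 5, 8, 10, 6, 2, 3, 9, 1) via Δ²R.

|D(w)|=27, |Ess(w)|=5:

[(1, 6, 0), (5, 6, 2), (5, 9, 4), (6, 3, 0), (9, 1, 0)]


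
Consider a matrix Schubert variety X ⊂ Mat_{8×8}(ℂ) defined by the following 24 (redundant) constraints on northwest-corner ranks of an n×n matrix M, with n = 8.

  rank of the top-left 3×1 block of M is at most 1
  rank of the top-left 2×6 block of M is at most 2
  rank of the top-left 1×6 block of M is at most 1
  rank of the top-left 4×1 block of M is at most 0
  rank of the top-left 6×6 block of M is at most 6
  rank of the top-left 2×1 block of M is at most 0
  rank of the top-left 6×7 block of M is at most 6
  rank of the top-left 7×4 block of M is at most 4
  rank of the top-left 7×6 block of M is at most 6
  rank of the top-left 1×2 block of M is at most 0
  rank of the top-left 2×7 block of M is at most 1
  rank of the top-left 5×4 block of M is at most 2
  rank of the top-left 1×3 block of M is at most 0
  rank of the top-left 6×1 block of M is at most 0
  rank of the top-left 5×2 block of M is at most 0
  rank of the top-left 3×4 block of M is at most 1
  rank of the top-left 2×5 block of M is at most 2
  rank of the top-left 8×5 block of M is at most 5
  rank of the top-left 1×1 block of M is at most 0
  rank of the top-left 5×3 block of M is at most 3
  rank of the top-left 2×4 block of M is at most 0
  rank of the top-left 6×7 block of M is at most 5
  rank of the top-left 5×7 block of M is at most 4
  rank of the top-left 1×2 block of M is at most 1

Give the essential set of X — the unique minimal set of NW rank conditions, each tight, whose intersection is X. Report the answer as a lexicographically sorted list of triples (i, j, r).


Computing R[i][j] = min implied NW-rank bound (n=8, 24 conditions):

  0 | 0 | 0 | 0 | 1 | 1 | 1 | 1
  0 | 0 | 0 | 0 | 1 | 1 | 1 | 2
  0 | 0 | 1 | 1 | 2 | 2 | 2 | 3
  0 | 0 | 1 | 2 | 3 | 3 | 3 | 4
  0 | 0 | 1 | 2 | 3 | 4 | 4 | 5
  0 | 1 | 2 | 3 | 4 | 5 | 5 | 6
  1 | 2 | 3 | 4 | 5 | 6 | 6 | 7
  1 | 2 | 3 | 4 | 5 | 6 | 7 | 8

second differences of R give the permutation w = (5, 8, 3, 4, 6, 2, 1, 7).

ℓ(w)=17; the 4 essential cells (i,j,r):

[(2, 4, 0), (2, 7, 1), (5, 2, 0), (6, 1, 0)]


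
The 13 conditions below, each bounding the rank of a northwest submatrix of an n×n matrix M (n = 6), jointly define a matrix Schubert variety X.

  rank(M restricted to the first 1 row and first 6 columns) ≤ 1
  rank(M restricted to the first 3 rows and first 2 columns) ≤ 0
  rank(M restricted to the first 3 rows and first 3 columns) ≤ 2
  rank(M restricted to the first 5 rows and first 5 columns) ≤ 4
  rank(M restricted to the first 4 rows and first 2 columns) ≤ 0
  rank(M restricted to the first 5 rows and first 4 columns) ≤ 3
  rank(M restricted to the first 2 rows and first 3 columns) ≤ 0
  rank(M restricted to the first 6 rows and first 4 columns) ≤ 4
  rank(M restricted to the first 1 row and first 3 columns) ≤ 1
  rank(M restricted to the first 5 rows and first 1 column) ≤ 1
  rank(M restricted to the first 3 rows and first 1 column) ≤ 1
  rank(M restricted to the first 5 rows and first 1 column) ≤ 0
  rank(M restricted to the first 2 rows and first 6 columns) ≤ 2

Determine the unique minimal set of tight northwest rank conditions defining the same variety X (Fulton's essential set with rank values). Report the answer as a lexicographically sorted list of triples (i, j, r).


Recovering R(i,j) via the rank-extension bound from the 13 conditions:

  0 0 0 1 1 1
  0 0 0 1 2 2
  0 0 1 2 3 3
  0 0 1 2 3 4
  0 1 2 3 4 5
  1 2 3 4 5 6

giving w = (4, 5, 3, 6, 2, 1) via Δ²R.

|D(w)|=11, |Ess(w)|=3:

[(2, 3, 0), (4, 2, 0), (5, 1, 0)]


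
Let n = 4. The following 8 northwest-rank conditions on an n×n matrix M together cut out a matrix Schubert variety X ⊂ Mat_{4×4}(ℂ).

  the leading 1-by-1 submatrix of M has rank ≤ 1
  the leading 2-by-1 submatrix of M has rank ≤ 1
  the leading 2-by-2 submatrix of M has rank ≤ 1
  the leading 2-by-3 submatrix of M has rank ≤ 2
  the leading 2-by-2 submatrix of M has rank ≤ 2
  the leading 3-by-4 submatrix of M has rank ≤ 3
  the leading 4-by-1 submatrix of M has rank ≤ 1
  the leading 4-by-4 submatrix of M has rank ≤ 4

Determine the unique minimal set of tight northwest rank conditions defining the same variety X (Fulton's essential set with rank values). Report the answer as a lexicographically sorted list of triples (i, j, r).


Rank table r_w(4×4) implied by the 8 constraints:

  i=1: 1 | 1 | 1 | 1
  i=2: 1 | 1 | 2 | 2
  i=3: 1 | 2 | 3 | 3
  i=4: 1 | 2 | 3 | 4

giving w = (1, 3, 2, 4) via Δ²R.

Rothe diagram D(w) (1 cell), 1 SE-corner (essential condition):

[(2, 2, 1)]


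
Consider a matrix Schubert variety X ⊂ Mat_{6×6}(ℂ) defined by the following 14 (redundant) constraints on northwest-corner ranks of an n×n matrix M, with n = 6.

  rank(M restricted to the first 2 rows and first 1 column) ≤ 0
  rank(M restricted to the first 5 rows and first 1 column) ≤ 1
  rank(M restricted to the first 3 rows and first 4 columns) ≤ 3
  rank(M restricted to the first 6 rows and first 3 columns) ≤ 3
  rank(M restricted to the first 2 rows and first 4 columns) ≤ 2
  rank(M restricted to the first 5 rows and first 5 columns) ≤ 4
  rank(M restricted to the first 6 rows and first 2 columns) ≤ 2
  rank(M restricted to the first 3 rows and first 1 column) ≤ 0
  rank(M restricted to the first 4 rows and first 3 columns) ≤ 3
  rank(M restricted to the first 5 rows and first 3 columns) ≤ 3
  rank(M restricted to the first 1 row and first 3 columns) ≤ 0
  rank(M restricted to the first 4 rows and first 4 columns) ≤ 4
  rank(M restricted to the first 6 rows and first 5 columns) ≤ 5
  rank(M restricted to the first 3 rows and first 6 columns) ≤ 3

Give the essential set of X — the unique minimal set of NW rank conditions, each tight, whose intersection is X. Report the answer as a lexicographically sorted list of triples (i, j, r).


Computing R[i][j] = min implied NW-rank bound (n=6, 14 conditions):

  0, 0, 0, 1, 1, 1
  0, 1, 1, 2, 2, 2
  0, 1, 2, 3, 3, 3
  1, 2, 3, 4, 4, 4
  1, 2, 3, 4, 4, 5
  1, 2, 3, 4, 5, 6

hence w(1..6) = (4, 2, 3, 1, 6, 5).

|D(w)|=6, |Ess(w)|=3:

[(1, 3, 0), (3, 1, 0), (5, 5, 4)]


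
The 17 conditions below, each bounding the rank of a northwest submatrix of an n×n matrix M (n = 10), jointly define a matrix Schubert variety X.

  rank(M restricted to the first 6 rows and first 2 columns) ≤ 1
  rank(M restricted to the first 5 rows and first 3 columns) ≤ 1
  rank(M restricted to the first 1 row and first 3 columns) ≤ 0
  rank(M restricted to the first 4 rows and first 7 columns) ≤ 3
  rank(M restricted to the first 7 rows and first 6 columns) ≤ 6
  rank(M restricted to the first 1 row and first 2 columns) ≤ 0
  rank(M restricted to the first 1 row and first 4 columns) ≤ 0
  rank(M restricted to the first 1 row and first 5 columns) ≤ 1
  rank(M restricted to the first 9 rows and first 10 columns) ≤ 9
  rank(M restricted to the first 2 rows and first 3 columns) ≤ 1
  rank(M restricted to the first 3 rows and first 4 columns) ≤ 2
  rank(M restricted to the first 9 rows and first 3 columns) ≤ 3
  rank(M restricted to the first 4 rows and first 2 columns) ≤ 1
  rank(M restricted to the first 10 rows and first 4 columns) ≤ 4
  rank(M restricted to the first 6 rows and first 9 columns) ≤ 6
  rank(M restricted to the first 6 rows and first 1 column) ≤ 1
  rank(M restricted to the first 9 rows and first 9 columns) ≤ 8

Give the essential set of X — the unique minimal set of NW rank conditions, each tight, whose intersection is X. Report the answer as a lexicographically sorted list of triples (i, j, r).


Reconstructing r_w from the 17 given conditions:

  i=1: 0  0  0  0  1  1  1  1  1  1
  i=2: 1  1  1  1  2  2  2  2  2  2
  i=3: 1  1  1  2  3  3  3  3  3  3
  i=4: 1  1  1  2  3  3  3  4  4  4
  i=5: 1  1  1  2  3  4  4  5  5  5
  i=6: 1  1  2  3  4  5  5  6  6  6
  i=7: 1  2  3  4  5  6  6  7  7  7
  i=8: 1  2  3  4  5  6  7  8  8  8
  i=9: 1  2  3  4  5  6  7  8  8  9
  i=10: 1  2  3  4  5  6  7  8  9  10

the unique w with this rank table is (5, 1, 4, 8, 6, 3, 2, 7, 10, 9).

|D(w)|=14, |Ess(w)|=5:

[(1, 4, 0), (4, 7, 3), (5, 3, 1), (6, 2, 1), (9, 9, 8)]


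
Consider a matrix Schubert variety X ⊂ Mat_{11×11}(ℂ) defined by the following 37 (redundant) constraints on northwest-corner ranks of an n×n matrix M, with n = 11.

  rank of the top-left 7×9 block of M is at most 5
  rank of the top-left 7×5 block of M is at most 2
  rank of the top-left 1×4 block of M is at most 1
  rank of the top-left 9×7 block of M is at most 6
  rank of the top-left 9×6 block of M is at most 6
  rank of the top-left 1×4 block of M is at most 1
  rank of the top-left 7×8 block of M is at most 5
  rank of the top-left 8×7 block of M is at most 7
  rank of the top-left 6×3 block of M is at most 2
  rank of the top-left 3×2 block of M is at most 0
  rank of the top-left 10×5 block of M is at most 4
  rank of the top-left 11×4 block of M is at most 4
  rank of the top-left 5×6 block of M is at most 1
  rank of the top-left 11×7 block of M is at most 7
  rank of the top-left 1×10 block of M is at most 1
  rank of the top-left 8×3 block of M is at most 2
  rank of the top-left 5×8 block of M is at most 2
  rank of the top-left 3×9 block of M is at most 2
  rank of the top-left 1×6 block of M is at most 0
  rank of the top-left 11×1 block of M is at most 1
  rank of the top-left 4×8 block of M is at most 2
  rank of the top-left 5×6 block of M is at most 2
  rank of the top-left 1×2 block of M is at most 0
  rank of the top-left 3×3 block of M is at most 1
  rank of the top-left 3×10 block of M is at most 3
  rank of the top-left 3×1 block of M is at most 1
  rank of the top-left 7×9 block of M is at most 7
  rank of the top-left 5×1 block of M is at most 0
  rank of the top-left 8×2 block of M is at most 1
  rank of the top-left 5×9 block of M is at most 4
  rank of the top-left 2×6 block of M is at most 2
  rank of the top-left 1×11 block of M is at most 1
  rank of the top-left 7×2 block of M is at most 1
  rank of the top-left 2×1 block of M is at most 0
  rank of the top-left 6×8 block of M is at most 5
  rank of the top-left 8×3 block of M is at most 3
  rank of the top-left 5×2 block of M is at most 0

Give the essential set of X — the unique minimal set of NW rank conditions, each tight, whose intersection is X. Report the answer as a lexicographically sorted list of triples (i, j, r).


Rank table r_w(11×11) implied by the 37 constraints:

  i=1: 0, 0, 0, 0, 0, 0, 1, 1, 1, 1, 1
  i=2: 0, 0, 1, 1, 1, 1, 2, 2, 2, 2, 2
  i=3: 0, 0, 1, 1, 1, 1, 2, 2, 2, 3, 3
  i=4: 0, 0, 1, 1, 1, 1, 2, 2, 3, 4, 4
  i=5: 0, 0, 1, 1, 1, 1, 2, 2, 3, 4, 5
  i=6: 1, 1, 2, 2, 2, 2, 3, 3, 4, 5, 6
  i=7: 1, 1, 2, 2, 2, 3, 4, 4, 5, 6, 7
  i=8: 1, 1, 2, 3, 3, 4, 5, 5, 6, 7, 8
  i=9: 1, 2, 3, 4, 4, 5, 6, 6, 7, 8, 9
  i=10: 1, 2, 3, 4, 4, 5, 6, 7, 8, 9, 10
  i=11: 1, 2, 3, 4, 5, 6, 7, 8, 9, 10, 11

second differences of R give the permutation w = (7, 3, 10, 9, 11, 1, 6, 4, 2, 8, 5).

D(w) has 32 cells with 8 SE-corners; essential set:

[(1, 6, 0), (3, 9, 2), (5, 2, 0), (5, 6, 1), (5, 8, 2), (7, 5, 2), (8, 2, 1), (10, 5, 4)]
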